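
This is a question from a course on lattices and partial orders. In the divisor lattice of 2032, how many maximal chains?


A maximal chain goes from the minimum element to a maximal element via cover relations.
Counting all min-to-max paths in the cover graph.
Total maximal chains: 5


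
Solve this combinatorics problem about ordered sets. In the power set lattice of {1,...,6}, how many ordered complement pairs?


Complement pair (a,b): a meet b = bottom, a join b = top.
Here: A intersect B = {} and A union B = {1,...,6}.
Pairs found: ({},{1,2,3,4,5,6}), ({1},{2,3,4,5,6}), ({2},{1,3,4,5,6}), ({3},{1,2,4,5,6}), ... (60 more)
Total ordered pairs: 64


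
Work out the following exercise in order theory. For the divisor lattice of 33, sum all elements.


sigma(n) = sum of divisors.
Divisors of 33: [1, 3, 11, 33]
Sum = 48


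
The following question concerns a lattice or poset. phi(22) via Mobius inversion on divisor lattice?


phi(n) = n * prod_{p|n} (1 - 1/p).
Prime divisors of 22: [2, 11]
phi(22) = 22 * (1 - 1/2) * (1 - 1/11)
phi(22) = 10


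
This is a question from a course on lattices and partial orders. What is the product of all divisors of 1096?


Divisors of 1096: [1, 2, 4, 8, 137, 274, 548, 1096]
Product = n^(d(n)/2) = 1096^(8/2)
Product = 1442919878656


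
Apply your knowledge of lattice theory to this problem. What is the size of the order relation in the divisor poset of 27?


The order relation is {(a,b) : a <= b}, reflexive so it includes (a,a).
Examples: (1,1), (1,27), (1,3), (1,9), (27,27), ...
Total ordered pairs: 10


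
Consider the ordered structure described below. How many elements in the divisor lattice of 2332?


Divisors of 2332: [1, 2, 4, 11, 22, 44, 53, 106, 212, 583, 1166, 2332]
Count: 12


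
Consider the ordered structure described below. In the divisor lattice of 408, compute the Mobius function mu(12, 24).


In a divisor lattice, mu(a,b) = mu(b/a) where mu is the classical Mobius function.
b/a = 24/12 = 2
Prime factorization of 2: primes [2]
2 is squarefree with 1 prime factor(s), so mu(2) = (-1)^1 = -1


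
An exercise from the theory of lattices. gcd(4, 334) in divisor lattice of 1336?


Meet=gcd.
gcd(4,334)=2


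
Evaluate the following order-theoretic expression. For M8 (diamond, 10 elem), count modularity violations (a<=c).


Modular law: if a <= c then a v (b ^ c) = (a v b) ^ c.
Check all triples (a,b,c) with a <= c among 10 elements.
This lattice is modular (diamonds M_m and their chain-products are modular).
Total violating triples: 0


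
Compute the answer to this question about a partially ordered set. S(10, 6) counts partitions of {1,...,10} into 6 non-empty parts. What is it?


S(n,k) = k*S(n-1,k) + S(n-1,k-1).
S(9,6) = 2646, S(9,5) = 6951
S(10,6) = 6*2646 + 6951 = 15876 + 6951
S(10,6) = 22827


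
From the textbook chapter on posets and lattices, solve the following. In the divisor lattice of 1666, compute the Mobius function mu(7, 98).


In a divisor lattice, mu(a,b) = mu(b/a) where mu is the classical Mobius function.
b/a = 98/7 = 14
Prime factorization of 14: primes [2, 7]
14 is squarefree with 2 prime factor(s), so mu(14) = (-1)^2 = 1


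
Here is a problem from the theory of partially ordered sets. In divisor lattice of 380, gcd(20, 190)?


Meet=gcd.
gcd(20,190)=10


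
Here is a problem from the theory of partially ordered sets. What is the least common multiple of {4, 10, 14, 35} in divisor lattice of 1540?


In a divisor lattice, join = lcm (least common multiple).
Compute lcm iteratively: start with first element, then lcm(current, next).
Elements: [4, 10, 14, 35]
lcm(4,10) = 20
lcm(20,14) = 140
lcm(140,35) = 140
Final lcm = 140


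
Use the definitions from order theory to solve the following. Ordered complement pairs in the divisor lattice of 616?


Complement pair (a,b): a meet b = bottom, a join b = top.
Here: gcd(a,b)=1 and lcm(a,b)=616, i.e. a*b=616 with a,b coprime.
Pairs found: (1,616), (7,88), (8,77), (11,56), ... (4 more)
Total ordered pairs: 8


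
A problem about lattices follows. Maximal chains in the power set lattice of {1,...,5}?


A maximal chain goes from the minimum element to a maximal element via cover relations.
Counting all min-to-max paths in the cover graph.
Total maximal chains: 120


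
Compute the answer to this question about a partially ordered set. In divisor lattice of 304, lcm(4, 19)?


Join=lcm.
gcd(4,19)=1
lcm=76


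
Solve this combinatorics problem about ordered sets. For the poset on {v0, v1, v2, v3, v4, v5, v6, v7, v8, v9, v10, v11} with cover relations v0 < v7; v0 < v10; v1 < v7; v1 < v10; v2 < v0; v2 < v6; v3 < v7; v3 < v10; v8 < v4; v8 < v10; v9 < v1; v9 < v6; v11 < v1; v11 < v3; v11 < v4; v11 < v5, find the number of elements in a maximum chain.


A chain is a totally ordered subset; we count the number of elements in a maximum chain.
Compute, for each element x, the size of the longest chain ending at x:
  v2: 1
  v8: 1
  v9: 1
  v11: 1
  v0: 2
  v3: 2
  ...
A maximum chain: v2 < v0 < v7
Number of elements in the longest chain: 3


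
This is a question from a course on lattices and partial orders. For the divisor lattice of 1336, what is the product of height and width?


Height = length of longest chain minus 1; width = size of largest antichain.
A maximum chain: 1 | 167 | 334 | 668 | 1336  (height 4).
A maximum antichain: {2, 167}  (width 2).
Product = 4 * 2 = 8


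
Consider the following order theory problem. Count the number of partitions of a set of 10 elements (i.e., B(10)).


B(n) = number of set partitions of an n-element set.
B(n) satisfies the recurrence: B(n+1) = sum_k C(n,k)*B(k).
B(10) = 115975


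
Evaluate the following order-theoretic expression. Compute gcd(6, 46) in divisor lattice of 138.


In a divisor lattice, meet = gcd (greatest common divisor).
By Euclidean algorithm or factoring: gcd(6,46) = 2


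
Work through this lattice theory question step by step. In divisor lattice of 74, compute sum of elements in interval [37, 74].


Interval [37,74] in divisors of 74: [37, 74]
Sum = 111


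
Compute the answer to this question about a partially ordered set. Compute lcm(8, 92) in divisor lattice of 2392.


In a divisor lattice, join = lcm (least common multiple).
gcd(8,92) = 4
lcm(8,92) = 8*92/gcd = 736/4 = 184


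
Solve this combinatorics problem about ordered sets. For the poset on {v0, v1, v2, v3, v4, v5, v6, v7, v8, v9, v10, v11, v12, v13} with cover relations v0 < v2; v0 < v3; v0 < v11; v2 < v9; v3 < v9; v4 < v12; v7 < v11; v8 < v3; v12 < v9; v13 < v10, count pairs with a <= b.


The order relation is {(a,b) : a <= b}, reflexive so it includes (a,a).
Examples: (v0,v0), (v0,v11), (v0,v2), (v0,v3), (v0,v9), ...
Total ordered pairs: 27


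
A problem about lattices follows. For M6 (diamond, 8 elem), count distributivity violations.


Distributive law: a ^ (b v c) = (a ^ b) v (a ^ c).
Check all 8^3 = 512 ordered triples (a,b,c).
  e.g. a=a1, b=a2, c=a3: lhs=a1 != rhs=0
  e.g. a=a1, b=a2, c=a4: lhs=a1 != rhs=0
Total violating triples: 120


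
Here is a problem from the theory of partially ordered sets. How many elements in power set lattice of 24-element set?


Power set = 2^n.
2^24 = 16777216


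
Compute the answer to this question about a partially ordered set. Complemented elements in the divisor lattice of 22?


An element a is complemented if some b has a meet b = bottom, a join b = top.
a is complemented iff gcd(a, n/a)=1, i.e. a is a unitary divisor of 22.
Complemented elements: 1, 2, 11, 22
Count: 4


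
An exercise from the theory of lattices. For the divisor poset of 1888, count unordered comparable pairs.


A comparable pair {a,b} has a < b or b < a in the order.
Count unordered pairs where one element is strictly below the other.
Examples: {1,2}, {1,4}, {1,8}, {1,16}, ...
Total comparable pairs: 51


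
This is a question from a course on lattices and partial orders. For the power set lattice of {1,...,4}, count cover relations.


A cover relation a -< b holds when a < b with no c strictly between.
Cover relations:
  {} -< {1}
  {} -< {2}
  {} -< {3}
  {} -< {4}
  {1} -< {1,2}
  {1} -< {1,3}
  {1} -< {1,4}
  {2} -< {1,2}
  ...24 more
Total: 32


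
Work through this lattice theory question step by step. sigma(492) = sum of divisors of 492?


sigma(n) = sum of divisors.
Divisors of 492: [1, 2, 3, 4, 6, 12, 41, 82, 123, 164, 246, 492]
Sum = 1176


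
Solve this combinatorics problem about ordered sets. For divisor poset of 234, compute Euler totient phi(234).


phi(n) = n * prod_{p|n} (1 - 1/p).
Prime divisors of 234: [2, 3, 13]
phi(234) = 234 * (1 - 1/2) * (1 - 1/3) * (1 - 1/13)
phi(234) = 72


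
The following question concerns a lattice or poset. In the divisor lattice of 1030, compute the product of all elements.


Divisors of 1030: [1, 2, 5, 10, 103, 206, 515, 1030]
Product = n^(d(n)/2) = 1030^(8/2)
Product = 1125508810000


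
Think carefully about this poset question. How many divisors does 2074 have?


Divisors of 2074: [1, 2, 17, 34, 61, 122, 1037, 2074]
Count: 8


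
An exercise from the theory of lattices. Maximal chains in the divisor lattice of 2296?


A maximal chain goes from the minimum element to a maximal element via cover relations.
Counting all min-to-max paths in the cover graph.
Total maximal chains: 20


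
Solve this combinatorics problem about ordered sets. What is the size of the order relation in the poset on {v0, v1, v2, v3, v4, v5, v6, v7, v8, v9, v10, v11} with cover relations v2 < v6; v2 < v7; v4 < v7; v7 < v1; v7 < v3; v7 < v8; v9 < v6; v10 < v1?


The order relation is {(a,b) : a <= b}, reflexive so it includes (a,a).
Examples: (v0,v0), (v1,v1), (v10,v1), (v10,v10), (v11,v11), ...
Total ordered pairs: 26


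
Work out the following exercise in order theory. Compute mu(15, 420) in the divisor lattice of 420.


In a divisor lattice, mu(a,b) = mu(b/a) where mu is the classical Mobius function.
b/a = 420/15 = 28
Prime factorization of 28: primes [2, 7]
28 is not squarefree, so mu(28) = 0


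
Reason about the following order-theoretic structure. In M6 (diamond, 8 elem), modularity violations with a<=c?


Modular law: if a <= c then a v (b ^ c) = (a v b) ^ c.
Check all triples (a,b,c) with a <= c among 8 elements.
This lattice is modular (diamonds M_m and their chain-products are modular).
Total violating triples: 0


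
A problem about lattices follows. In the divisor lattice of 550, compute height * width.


Height = length of longest chain minus 1; width = size of largest antichain.
A maximum chain: 1 | 11 | 55 | 275 | 550  (height 4).
A maximum antichain: {10, 22, 25, 55}  (width 4).
Product = 4 * 4 = 16


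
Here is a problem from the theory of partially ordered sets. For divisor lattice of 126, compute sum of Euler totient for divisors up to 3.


Divisors of 126 up to 3: [1, 2, 3]
phi values: [1, 1, 2]
Sum = 4


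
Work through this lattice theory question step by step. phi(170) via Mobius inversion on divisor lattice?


phi(n) = n * prod_{p|n} (1 - 1/p).
Prime divisors of 170: [2, 5, 17]
phi(170) = 170 * (1 - 1/2) * (1 - 1/5) * (1 - 1/17)
phi(170) = 64


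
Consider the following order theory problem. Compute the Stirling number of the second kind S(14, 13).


S(n,k) = k*S(n-1,k) + S(n-1,k-1).
S(13,13) = 1, S(13,12) = 78
S(14,13) = 13*1 + 78 = 13 + 78
S(14,13) = 91


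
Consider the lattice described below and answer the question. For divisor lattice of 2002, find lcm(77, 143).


In a divisor lattice, join = lcm (least common multiple).
Compute lcm iteratively: start with first element, then lcm(current, next).
Elements: [77, 143]
lcm(77,143) = 1001
Final lcm = 1001


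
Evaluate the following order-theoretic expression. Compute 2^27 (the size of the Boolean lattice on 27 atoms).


Power set = 2^n.
2^27 = 134217728


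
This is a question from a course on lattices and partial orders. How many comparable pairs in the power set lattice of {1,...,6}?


A comparable pair {a,b} has a < b or b < a in the order.
Count unordered pairs where one element is strictly below the other.
Examples: {{},{1}}, {{},{2}}, {{},{3}}, {{},{4}}, ...
Total comparable pairs: 665


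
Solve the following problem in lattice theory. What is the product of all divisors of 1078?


Divisors of 1078: [1, 2, 7, 11, 14, 22, 49, 77, 98, 154, 539, 1078]
Product = n^(d(n)/2) = 1078^(12/2)
Product = 1569323814085808704


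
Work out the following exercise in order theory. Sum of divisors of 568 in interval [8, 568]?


Interval [8,568] in divisors of 568: [8, 568]
Sum = 576


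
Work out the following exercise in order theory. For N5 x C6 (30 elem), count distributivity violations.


Distributive law: a ^ (b v c) = (a ^ b) v (a ^ c).
Check all 30^3 = 27000 ordered triples (a,b,c).
  e.g. a=(b,0), b=(a,0), c=(c,0): lhs=(b,0) != rhs=(a,0)
  e.g. a=(b,0), b=(a,0), c=(c,1): lhs=(b,0) != rhs=(a,0)
Total violating triples: 432


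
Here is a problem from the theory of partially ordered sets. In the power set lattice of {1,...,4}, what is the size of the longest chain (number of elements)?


A chain is a totally ordered subset; we count the number of elements in a maximum chain.
Compute, for each element x, the size of the longest chain ending at x:
  {}: 1
  {1}: 2
  {2}: 2
  {3}: 2
  {4}: 2
  {1,2}: 3
  ...
A maximum chain: {} < {1} < {1,2} < {1,2,3} < {1,2,3,4}
Number of elements in the longest chain: 5


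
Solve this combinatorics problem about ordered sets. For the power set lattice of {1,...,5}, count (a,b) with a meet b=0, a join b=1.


Complement pair (a,b): a meet b = bottom, a join b = top.
Here: A intersect B = {} and A union B = {1,...,5}.
Pairs found: ({},{1,2,3,4,5}), ({1},{2,3,4,5}), ({2},{1,3,4,5}), ({3},{1,2,4,5}), ... (28 more)
Total ordered pairs: 32


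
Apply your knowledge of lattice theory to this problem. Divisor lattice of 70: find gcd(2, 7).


In a divisor lattice, meet = gcd (greatest common divisor).
By Euclidean algorithm or factoring: gcd(2,7) = 1


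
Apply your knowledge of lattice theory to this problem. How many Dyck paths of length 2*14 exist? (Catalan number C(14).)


C(n) = C(2n, n) / (n+1).
C(28, 14) = 40116600
C(14) = 40116600 / 15 = 2674440


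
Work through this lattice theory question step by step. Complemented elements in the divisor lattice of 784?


An element a is complemented if some b has a meet b = bottom, a join b = top.
a is complemented iff gcd(a, n/a)=1, i.e. a is a unitary divisor of 784.
Complemented elements: 1, 16, 49, 784
Count: 4


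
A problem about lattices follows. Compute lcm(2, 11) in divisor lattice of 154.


In a divisor lattice, join = lcm (least common multiple).
gcd(2,11) = 1
lcm(2,11) = 2*11/gcd = 22/1 = 22


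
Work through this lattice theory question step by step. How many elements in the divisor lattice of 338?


Divisors of 338: [1, 2, 13, 26, 169, 338]
Count: 6


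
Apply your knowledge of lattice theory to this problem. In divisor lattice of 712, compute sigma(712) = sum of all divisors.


sigma(n) = sum of divisors.
Divisors of 712: [1, 2, 4, 8, 89, 178, 356, 712]
Sum = 1350


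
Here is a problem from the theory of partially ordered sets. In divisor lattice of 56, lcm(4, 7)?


Join=lcm.
gcd(4,7)=1
lcm=28


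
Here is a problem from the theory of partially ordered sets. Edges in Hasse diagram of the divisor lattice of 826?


A cover relation a -< b holds when a < b with no c strictly between.
Cover relations:
  1 -< 2
  1 -< 7
  1 -< 59
  2 -< 14
  2 -< 118
  7 -< 14
  7 -< 413
  14 -< 826
  ...4 more
Total: 12


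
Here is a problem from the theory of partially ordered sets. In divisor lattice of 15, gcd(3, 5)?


Meet=gcd.
gcd(3,5)=1


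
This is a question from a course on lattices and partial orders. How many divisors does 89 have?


Divisors of 89: [1, 89]
Count: 2


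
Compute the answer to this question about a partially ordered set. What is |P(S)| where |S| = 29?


Power set = 2^n.
2^29 = 536870912


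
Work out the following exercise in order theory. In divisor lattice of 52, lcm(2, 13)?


Join=lcm.
gcd(2,13)=1
lcm=26


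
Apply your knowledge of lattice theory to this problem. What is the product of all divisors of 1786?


Divisors of 1786: [1, 2, 19, 38, 47, 94, 893, 1786]
Product = n^(d(n)/2) = 1786^(8/2)
Product = 10174798521616


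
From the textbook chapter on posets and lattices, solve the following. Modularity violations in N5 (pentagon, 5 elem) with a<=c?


Modular law: if a <= c then a v (b ^ c) = (a v b) ^ c.
Check all triples (a,b,c) with a <= c among 5 elements.
  e.g. a=a, b=c, c=b: lhs=a != rhs=b
Total violating triples: 1


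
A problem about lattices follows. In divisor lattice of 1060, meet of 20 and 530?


In a divisor lattice, meet = gcd (greatest common divisor).
By Euclidean algorithm or factoring: gcd(20,530) = 10


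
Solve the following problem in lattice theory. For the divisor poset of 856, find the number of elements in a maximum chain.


A chain is a totally ordered subset; we count the number of elements in a maximum chain.
Compute, for each element x, the size of the longest chain ending at x:
  1: 1
  2: 2
  107: 2
  4: 3
  8: 4
  214: 3
  ...
A maximum chain: 1 < 2 < 4 < 8 < 856
Number of elements in the longest chain: 5


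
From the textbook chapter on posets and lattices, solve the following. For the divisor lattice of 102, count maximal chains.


A maximal chain goes from the minimum element to a maximal element via cover relations.
Counting all min-to-max paths in the cover graph.
Total maximal chains: 6


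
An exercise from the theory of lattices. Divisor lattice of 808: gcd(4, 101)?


Meet=gcd.
gcd(4,101)=1


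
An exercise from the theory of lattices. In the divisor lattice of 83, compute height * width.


Height = length of longest chain minus 1; width = size of largest antichain.
A maximum chain: 1 | 83  (height 1).
A maximum antichain: {1}  (width 1).
Product = 1 * 1 = 1


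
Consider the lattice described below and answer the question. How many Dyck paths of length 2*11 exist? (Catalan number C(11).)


C(n) = C(2n, n) / (n+1).
C(22, 11) = 705432
C(11) = 705432 / 12 = 58786


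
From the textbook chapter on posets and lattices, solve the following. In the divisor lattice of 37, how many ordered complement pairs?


Complement pair (a,b): a meet b = bottom, a join b = top.
Here: gcd(a,b)=1 and lcm(a,b)=37, i.e. a*b=37 with a,b coprime.
Pairs found: (1,37), (37,1)
Total ordered pairs: 2


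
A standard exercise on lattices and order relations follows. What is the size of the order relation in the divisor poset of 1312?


The order relation is {(a,b) : a <= b}, reflexive so it includes (a,a).
Examples: (1,1), (1,1312), (1,16), (1,164), (1,2), ...
Total ordered pairs: 63


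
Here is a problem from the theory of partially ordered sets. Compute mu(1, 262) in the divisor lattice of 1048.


In a divisor lattice, mu(a,b) = mu(b/a) where mu is the classical Mobius function.
b/a = 262/1 = 262
Prime factorization of 262: primes [2, 131]
262 is squarefree with 2 prime factor(s), so mu(262) = (-1)^2 = 1


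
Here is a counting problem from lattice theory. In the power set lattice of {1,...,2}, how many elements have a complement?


An element a is complemented if some b has a meet b = bottom, a join b = top.
every subset A has complement S\A, so all elements are complemented.
Complemented elements: {}, {1}, {2}, {1,2}
Count: 4


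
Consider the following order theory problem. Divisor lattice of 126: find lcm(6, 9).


In a divisor lattice, join = lcm (least common multiple).
gcd(6,9) = 3
lcm(6,9) = 6*9/gcd = 54/3 = 18


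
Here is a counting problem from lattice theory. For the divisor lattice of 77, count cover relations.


A cover relation a -< b holds when a < b with no c strictly between.
Cover relations:
  1 -< 7
  1 -< 11
  7 -< 77
  11 -< 77
Total: 4


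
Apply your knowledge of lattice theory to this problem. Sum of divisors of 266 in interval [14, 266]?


Interval [14,266] in divisors of 266: [14, 266]
Sum = 280


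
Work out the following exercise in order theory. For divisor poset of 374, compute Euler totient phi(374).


phi(n) = n * prod_{p|n} (1 - 1/p).
Prime divisors of 374: [2, 11, 17]
phi(374) = 374 * (1 - 1/2) * (1 - 1/11) * (1 - 1/17)
phi(374) = 160


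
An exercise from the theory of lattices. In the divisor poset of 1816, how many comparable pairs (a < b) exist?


A comparable pair {a,b} has a < b or b < a in the order.
Count unordered pairs where one element is strictly below the other.
Examples: {1,2}, {1,4}, {1,8}, {1,227}, ...
Total comparable pairs: 22


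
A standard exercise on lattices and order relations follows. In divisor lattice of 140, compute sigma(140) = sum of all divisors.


sigma(n) = sum of divisors.
Divisors of 140: [1, 2, 4, 5, 7, 10, 14, 20, 28, 35, 70, 140]
Sum = 336


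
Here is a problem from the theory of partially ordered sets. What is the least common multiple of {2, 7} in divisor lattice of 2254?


In a divisor lattice, join = lcm (least common multiple).
Compute lcm iteratively: start with first element, then lcm(current, next).
Elements: [2, 7]
lcm(2,7) = 14
Final lcm = 14


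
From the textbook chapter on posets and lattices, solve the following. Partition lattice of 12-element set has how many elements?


B(n) = number of set partitions of an n-element set.
B(n) satisfies the recurrence: B(n+1) = sum_k C(n,k)*B(k).
B(12) = 4213597


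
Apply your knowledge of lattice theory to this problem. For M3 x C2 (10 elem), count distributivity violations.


Distributive law: a ^ (b v c) = (a ^ b) v (a ^ c).
Check all 10^3 = 1000 ordered triples (a,b,c).
  e.g. a=(a1,0), b=(a2,0), c=(a3,0): lhs=(a1,0) != rhs=(0,0)
  e.g. a=(a1,0), b=(a2,0), c=(a3,1): lhs=(a1,0) != rhs=(0,0)
Total violating triples: 48


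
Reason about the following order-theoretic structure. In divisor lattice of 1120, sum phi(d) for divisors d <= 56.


Divisors of 1120 up to 56: [1, 2, 4, 5, 7, 8, 10, 14, 16, 20, 28, 32, 35, 40, 56]
phi values: [1, 1, 2, 4, 6, 4, 4, 6, 8, 8, 12, 16, 24, 16, 24]
Sum = 136


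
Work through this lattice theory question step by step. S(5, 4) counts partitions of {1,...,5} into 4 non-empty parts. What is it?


S(n,k) = k*S(n-1,k) + S(n-1,k-1).
S(4,4) = 1, S(4,3) = 6
S(5,4) = 4*1 + 6 = 4 + 6
S(5,4) = 10


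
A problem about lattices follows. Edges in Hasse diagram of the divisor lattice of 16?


A cover relation a -< b holds when a < b with no c strictly between.
Cover relations:
  1 -< 2
  2 -< 4
  4 -< 8
  8 -< 16
Total: 4


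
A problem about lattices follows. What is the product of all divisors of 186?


Divisors of 186: [1, 2, 3, 6, 31, 62, 93, 186]
Product = n^(d(n)/2) = 186^(8/2)
Product = 1196883216


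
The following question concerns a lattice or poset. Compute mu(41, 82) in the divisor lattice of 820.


In a divisor lattice, mu(a,b) = mu(b/a) where mu is the classical Mobius function.
b/a = 82/41 = 2
Prime factorization of 2: primes [2]
2 is squarefree with 1 prime factor(s), so mu(2) = (-1)^1 = -1


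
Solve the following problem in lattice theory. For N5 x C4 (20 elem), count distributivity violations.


Distributive law: a ^ (b v c) = (a ^ b) v (a ^ c).
Check all 20^3 = 8000 ordered triples (a,b,c).
  e.g. a=(b,0), b=(a,0), c=(c,0): lhs=(b,0) != rhs=(a,0)
  e.g. a=(b,0), b=(a,0), c=(c,1): lhs=(b,0) != rhs=(a,0)
Total violating triples: 128


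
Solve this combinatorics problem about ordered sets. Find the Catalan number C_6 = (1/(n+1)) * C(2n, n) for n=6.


C(n) = C(2n, n) / (n+1).
C(12, 6) = 924
C(6) = 924 / 7 = 132


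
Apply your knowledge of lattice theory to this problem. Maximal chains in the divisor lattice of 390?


A maximal chain goes from the minimum element to a maximal element via cover relations.
Counting all min-to-max paths in the cover graph.
Total maximal chains: 24


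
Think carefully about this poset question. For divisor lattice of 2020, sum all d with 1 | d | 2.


Interval [1,2] in divisors of 2020: [1, 2]
Sum = 3


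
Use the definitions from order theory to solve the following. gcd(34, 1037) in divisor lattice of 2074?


Meet=gcd.
gcd(34,1037)=17


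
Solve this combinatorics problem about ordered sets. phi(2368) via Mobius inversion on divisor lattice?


phi(n) = n * prod_{p|n} (1 - 1/p).
Prime divisors of 2368: [2, 37]
phi(2368) = 2368 * (1 - 1/2) * (1 - 1/37)
phi(2368) = 1152


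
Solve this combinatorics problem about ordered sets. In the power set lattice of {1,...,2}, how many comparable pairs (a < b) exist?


A comparable pair {a,b} has a < b or b < a in the order.
Count unordered pairs where one element is strictly below the other.
Examples: {{},{1}}, {{},{2}}, {{},{1,2}}, {{1},{1,2}}, ...
Total comparable pairs: 5


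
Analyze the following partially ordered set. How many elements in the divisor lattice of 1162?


Divisors of 1162: [1, 2, 7, 14, 83, 166, 581, 1162]
Count: 8


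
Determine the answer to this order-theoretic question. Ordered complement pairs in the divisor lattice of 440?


Complement pair (a,b): a meet b = bottom, a join b = top.
Here: gcd(a,b)=1 and lcm(a,b)=440, i.e. a*b=440 with a,b coprime.
Pairs found: (1,440), (5,88), (8,55), (11,40), ... (4 more)
Total ordered pairs: 8


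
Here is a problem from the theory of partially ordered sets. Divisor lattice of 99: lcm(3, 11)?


Join=lcm.
gcd(3,11)=1
lcm=33


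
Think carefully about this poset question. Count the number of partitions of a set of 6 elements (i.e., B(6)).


B(n) = number of set partitions of an n-element set.
B(n) satisfies the recurrence: B(n+1) = sum_k C(n,k)*B(k).
B(6) = 203


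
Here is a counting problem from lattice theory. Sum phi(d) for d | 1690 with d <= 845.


Divisors of 1690 up to 845: [1, 2, 5, 10, 13, 26, 65, 130, 169, 338, 845]
phi values: [1, 1, 4, 4, 12, 12, 48, 48, 156, 156, 624]
Sum = 1066


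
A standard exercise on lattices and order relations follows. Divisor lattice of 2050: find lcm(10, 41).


In a divisor lattice, join = lcm (least common multiple).
gcd(10,41) = 1
lcm(10,41) = 10*41/gcd = 410/1 = 410


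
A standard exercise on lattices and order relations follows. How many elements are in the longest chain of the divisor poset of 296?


A chain is a totally ordered subset; we count the number of elements in a maximum chain.
Compute, for each element x, the size of the longest chain ending at x:
  1: 1
  2: 2
  37: 2
  4: 3
  8: 4
  74: 3
  ...
A maximum chain: 1 < 2 < 4 < 8 < 296
Number of elements in the longest chain: 5


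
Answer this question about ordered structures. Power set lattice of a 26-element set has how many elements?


Power set = 2^n.
2^26 = 67108864


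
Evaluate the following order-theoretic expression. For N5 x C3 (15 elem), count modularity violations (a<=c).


Modular law: if a <= c then a v (b ^ c) = (a v b) ^ c.
Check all triples (a,b,c) with a <= c among 15 elements.
  e.g. a=(a,0), b=(c,0), c=(b,0): lhs=(a,0) != rhs=(b,0)
  e.g. a=(a,0), b=(c,1), c=(b,0): lhs=(a,0) != rhs=(b,0)
Total violating triples: 18


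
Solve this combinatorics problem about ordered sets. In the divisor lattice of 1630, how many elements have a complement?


An element a is complemented if some b has a meet b = bottom, a join b = top.
a is complemented iff gcd(a, n/a)=1, i.e. a is a unitary divisor of 1630.
Complemented elements: 1, 2, 5, 10, 163, 326, ... (2 more)
Count: 8


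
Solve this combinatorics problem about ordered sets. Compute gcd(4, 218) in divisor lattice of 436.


In a divisor lattice, meet = gcd (greatest common divisor).
By Euclidean algorithm or factoring: gcd(4,218) = 2


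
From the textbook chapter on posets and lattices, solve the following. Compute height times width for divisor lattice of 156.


Height = length of longest chain minus 1; width = size of largest antichain.
A maximum chain: 1 | 13 | 39 | 78 | 156  (height 4).
A maximum antichain: {4, 6, 26, 39}  (width 4).
Product = 4 * 4 = 16


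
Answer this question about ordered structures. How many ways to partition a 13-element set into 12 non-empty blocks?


S(n,k) = k*S(n-1,k) + S(n-1,k-1).
S(12,12) = 1, S(12,11) = 66
S(13,12) = 12*1 + 66 = 12 + 66
S(13,12) = 78


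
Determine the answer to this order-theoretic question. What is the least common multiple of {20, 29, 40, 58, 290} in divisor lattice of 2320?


In a divisor lattice, join = lcm (least common multiple).
Compute lcm iteratively: start with first element, then lcm(current, next).
Elements: [20, 29, 40, 58, 290]
lcm(20,29) = 580
lcm(580,40) = 1160
lcm(1160,58) = 1160
lcm(1160,290) = 1160
Final lcm = 1160


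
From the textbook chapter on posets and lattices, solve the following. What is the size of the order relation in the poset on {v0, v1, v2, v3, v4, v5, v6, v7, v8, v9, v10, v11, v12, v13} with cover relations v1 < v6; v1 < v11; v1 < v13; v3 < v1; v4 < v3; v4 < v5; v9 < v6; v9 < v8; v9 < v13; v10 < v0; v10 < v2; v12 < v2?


The order relation is {(a,b) : a <= b}, reflexive so it includes (a,a).
Examples: (v0,v0), (v1,v1), (v1,v11), (v1,v13), (v1,v6), ...
Total ordered pairs: 33


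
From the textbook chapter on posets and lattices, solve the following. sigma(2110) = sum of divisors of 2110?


sigma(n) = sum of divisors.
Divisors of 2110: [1, 2, 5, 10, 211, 422, 1055, 2110]
Sum = 3816


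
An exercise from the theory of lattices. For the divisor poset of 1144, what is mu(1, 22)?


In a divisor lattice, mu(a,b) = mu(b/a) where mu is the classical Mobius function.
b/a = 22/1 = 22
Prime factorization of 22: primes [2, 11]
22 is squarefree with 2 prime factor(s), so mu(22) = (-1)^2 = 1


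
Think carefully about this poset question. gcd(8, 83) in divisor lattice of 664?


Meet=gcd.
gcd(8,83)=1


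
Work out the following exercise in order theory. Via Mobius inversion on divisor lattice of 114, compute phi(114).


phi(n) = n * prod_{p|n} (1 - 1/p).
Prime divisors of 114: [2, 3, 19]
phi(114) = 114 * (1 - 1/2) * (1 - 1/3) * (1 - 1/19)
phi(114) = 36


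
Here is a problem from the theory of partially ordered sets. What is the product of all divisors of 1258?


Divisors of 1258: [1, 2, 17, 34, 37, 74, 629, 1258]
Product = n^(d(n)/2) = 1258^(8/2)
Product = 2504508814096


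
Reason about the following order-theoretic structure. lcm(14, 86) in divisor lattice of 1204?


Join=lcm.
gcd(14,86)=2
lcm=602


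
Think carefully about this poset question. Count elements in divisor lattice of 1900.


Divisors of 1900: [1, 2, 4, 5, 10, 19, 20, 25, 38, 50, 76, 95, 100, 190, 380, 475, 950, 1900]
Count: 18


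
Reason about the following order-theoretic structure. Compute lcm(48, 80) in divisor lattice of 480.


In a divisor lattice, join = lcm (least common multiple).
gcd(48,80) = 16
lcm(48,80) = 48*80/gcd = 3840/16 = 240


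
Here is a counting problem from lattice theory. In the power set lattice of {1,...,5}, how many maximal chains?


A maximal chain goes from the minimum element to a maximal element via cover relations.
Counting all min-to-max paths in the cover graph.
Total maximal chains: 120


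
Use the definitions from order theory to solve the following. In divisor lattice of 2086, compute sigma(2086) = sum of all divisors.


sigma(n) = sum of divisors.
Divisors of 2086: [1, 2, 7, 14, 149, 298, 1043, 2086]
Sum = 3600


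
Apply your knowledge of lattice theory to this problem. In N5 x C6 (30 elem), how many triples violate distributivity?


Distributive law: a ^ (b v c) = (a ^ b) v (a ^ c).
Check all 30^3 = 27000 ordered triples (a,b,c).
  e.g. a=(b,0), b=(a,0), c=(c,0): lhs=(b,0) != rhs=(a,0)
  e.g. a=(b,0), b=(a,0), c=(c,1): lhs=(b,0) != rhs=(a,0)
Total violating triples: 432


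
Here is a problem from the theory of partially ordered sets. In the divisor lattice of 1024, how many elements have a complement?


An element a is complemented if some b has a meet b = bottom, a join b = top.
a is complemented iff gcd(a, n/a)=1, i.e. a is a unitary divisor of 1024.
Complemented elements: 1, 1024
Count: 2


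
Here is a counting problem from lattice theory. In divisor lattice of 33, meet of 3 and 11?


In a divisor lattice, meet = gcd (greatest common divisor).
By Euclidean algorithm or factoring: gcd(3,11) = 1


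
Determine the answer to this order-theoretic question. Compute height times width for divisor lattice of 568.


Height = length of longest chain minus 1; width = size of largest antichain.
A maximum chain: 1 | 71 | 142 | 284 | 568  (height 4).
A maximum antichain: {2, 71}  (width 2).
Product = 4 * 2 = 8


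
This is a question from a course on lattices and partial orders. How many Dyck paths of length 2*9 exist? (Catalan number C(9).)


C(n) = C(2n, n) / (n+1).
C(18, 9) = 48620
C(9) = 48620 / 10 = 4862


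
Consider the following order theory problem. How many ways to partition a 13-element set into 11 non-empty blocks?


S(n,k) = k*S(n-1,k) + S(n-1,k-1).
S(12,11) = 66, S(12,10) = 1705
S(13,11) = 11*66 + 1705 = 726 + 1705
S(13,11) = 2431


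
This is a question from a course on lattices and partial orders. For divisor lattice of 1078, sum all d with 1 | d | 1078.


Interval [1,1078] in divisors of 1078: [1, 2, 7, 11, 14, 22, 49, 77, 98, 154, 539, 1078]
Sum = 2052


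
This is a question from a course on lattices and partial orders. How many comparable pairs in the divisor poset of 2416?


A comparable pair {a,b} has a < b or b < a in the order.
Count unordered pairs where one element is strictly below the other.
Examples: {1,2}, {1,4}, {1,8}, {1,16}, ...
Total comparable pairs: 35


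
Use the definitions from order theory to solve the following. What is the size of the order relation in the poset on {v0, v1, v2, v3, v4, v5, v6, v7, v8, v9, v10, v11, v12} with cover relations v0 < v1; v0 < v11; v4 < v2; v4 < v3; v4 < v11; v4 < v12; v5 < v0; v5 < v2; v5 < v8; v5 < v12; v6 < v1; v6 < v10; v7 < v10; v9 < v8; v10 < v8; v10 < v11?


The order relation is {(a,b) : a <= b}, reflexive so it includes (a,a).
Examples: (v0,v0), (v0,v1), (v0,v11), (v1,v1), (v10,v10), ...
Total ordered pairs: 35


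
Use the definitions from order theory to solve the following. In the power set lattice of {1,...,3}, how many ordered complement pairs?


Complement pair (a,b): a meet b = bottom, a join b = top.
Here: A intersect B = {} and A union B = {1,...,3}.
Pairs found: ({},{1,2,3}), ({1},{2,3}), ({2},{1,3}), ({3},{1,2}), ... (4 more)
Total ordered pairs: 8


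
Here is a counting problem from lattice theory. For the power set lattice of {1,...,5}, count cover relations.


A cover relation a -< b holds when a < b with no c strictly between.
Cover relations:
  {} -< {1}
  {} -< {2}
  {} -< {3}
  {} -< {4}
  {} -< {5}
  {1} -< {1,2}
  {1} -< {1,3}
  {1} -< {1,4}
  ...72 more
Total: 80


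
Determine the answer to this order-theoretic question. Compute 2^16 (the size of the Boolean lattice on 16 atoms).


Power set = 2^n.
2^16 = 65536


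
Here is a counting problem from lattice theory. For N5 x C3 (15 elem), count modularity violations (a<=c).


Modular law: if a <= c then a v (b ^ c) = (a v b) ^ c.
Check all triples (a,b,c) with a <= c among 15 elements.
  e.g. a=(a,0), b=(c,0), c=(b,0): lhs=(a,0) != rhs=(b,0)
  e.g. a=(a,0), b=(c,1), c=(b,0): lhs=(a,0) != rhs=(b,0)
Total violating triples: 18


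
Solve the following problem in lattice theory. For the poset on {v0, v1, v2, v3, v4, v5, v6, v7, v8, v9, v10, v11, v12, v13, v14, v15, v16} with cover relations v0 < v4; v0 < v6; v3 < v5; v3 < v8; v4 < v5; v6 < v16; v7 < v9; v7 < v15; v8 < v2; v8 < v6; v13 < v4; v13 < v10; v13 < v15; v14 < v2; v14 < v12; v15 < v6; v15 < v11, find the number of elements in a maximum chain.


A chain is a totally ordered subset; we count the number of elements in a maximum chain.
Compute, for each element x, the size of the longest chain ending at x:
  v0: 1
  v1: 1
  v3: 1
  v7: 1
  v13: 1
  v14: 1
  ...
A maximum chain: v3 < v8 < v6 < v16
Number of elements in the longest chain: 4


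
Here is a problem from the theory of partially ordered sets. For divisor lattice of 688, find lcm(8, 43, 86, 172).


In a divisor lattice, join = lcm (least common multiple).
Compute lcm iteratively: start with first element, then lcm(current, next).
Elements: [8, 43, 86, 172]
lcm(8,43) = 344
lcm(344,86) = 344
lcm(344,172) = 344
Final lcm = 344


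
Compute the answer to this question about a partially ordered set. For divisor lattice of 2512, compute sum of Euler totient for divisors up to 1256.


Divisors of 2512 up to 1256: [1, 2, 4, 8, 16, 157, 314, 628, 1256]
phi values: [1, 1, 2, 4, 8, 156, 156, 312, 624]
Sum = 1264


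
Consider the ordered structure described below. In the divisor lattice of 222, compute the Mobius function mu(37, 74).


In a divisor lattice, mu(a,b) = mu(b/a) where mu is the classical Mobius function.
b/a = 74/37 = 2
Prime factorization of 2: primes [2]
2 is squarefree with 1 prime factor(s), so mu(2) = (-1)^1 = -1


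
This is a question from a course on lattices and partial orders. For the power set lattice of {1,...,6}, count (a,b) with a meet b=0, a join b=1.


Complement pair (a,b): a meet b = bottom, a join b = top.
Here: A intersect B = {} and A union B = {1,...,6}.
Pairs found: ({},{1,2,3,4,5,6}), ({1},{2,3,4,5,6}), ({2},{1,3,4,5,6}), ({3},{1,2,4,5,6}), ... (60 more)
Total ordered pairs: 64


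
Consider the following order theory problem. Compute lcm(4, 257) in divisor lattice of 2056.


In a divisor lattice, join = lcm (least common multiple).
gcd(4,257) = 1
lcm(4,257) = 4*257/gcd = 1028/1 = 1028


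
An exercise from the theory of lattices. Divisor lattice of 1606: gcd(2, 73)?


Meet=gcd.
gcd(2,73)=1


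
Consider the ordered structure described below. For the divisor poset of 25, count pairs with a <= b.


The order relation is {(a,b) : a <= b}, reflexive so it includes (a,a).
Examples: (1,1), (1,25), (1,5), (25,25), (5,25), ...
Total ordered pairs: 6


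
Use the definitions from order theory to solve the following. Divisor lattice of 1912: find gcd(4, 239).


In a divisor lattice, meet = gcd (greatest common divisor).
By Euclidean algorithm or factoring: gcd(4,239) = 1


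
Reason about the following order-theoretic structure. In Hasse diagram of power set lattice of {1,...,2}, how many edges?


A cover relation a -< b holds when a < b with no c strictly between.
Cover relations:
  {} -< {1}
  {} -< {2}
  {1} -< {1,2}
  {2} -< {1,2}
Total: 4


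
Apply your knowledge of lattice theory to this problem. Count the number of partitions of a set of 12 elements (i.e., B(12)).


B(n) = number of set partitions of an n-element set.
B(n) satisfies the recurrence: B(n+1) = sum_k C(n,k)*B(k).
B(12) = 4213597


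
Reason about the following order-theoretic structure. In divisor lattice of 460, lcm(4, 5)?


Join=lcm.
gcd(4,5)=1
lcm=20


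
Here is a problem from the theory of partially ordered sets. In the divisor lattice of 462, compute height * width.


Height = length of longest chain minus 1; width = size of largest antichain.
A maximum chain: 1 | 11 | 77 | 231 | 462  (height 4).
A maximum antichain: {6, 14, 21, 22, 33, 77}  (width 6).
Product = 4 * 6 = 24


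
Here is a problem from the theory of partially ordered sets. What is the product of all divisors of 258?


Divisors of 258: [1, 2, 3, 6, 43, 86, 129, 258]
Product = n^(d(n)/2) = 258^(8/2)
Product = 4430766096


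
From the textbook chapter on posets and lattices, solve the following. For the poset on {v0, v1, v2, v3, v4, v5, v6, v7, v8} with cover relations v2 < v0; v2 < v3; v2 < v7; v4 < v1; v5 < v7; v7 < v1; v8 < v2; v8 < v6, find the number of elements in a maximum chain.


A chain is a totally ordered subset; we count the number of elements in a maximum chain.
Compute, for each element x, the size of the longest chain ending at x:
  v4: 1
  v5: 1
  v8: 1
  v2: 2
  v6: 2
  v0: 3
  ...
A maximum chain: v8 < v2 < v7 < v1
Number of elements in the longest chain: 4
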